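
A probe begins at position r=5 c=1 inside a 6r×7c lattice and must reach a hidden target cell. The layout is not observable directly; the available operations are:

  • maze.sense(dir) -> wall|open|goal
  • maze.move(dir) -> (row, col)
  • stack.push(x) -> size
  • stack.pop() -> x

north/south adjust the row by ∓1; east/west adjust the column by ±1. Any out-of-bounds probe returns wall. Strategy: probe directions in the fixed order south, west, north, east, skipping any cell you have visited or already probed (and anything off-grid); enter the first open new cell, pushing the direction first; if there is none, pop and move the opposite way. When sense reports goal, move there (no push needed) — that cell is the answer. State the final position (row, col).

CALL sense[west]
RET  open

CALL push[west]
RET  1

CALL move[west]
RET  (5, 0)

CALL sense[north]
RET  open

CALL push[north]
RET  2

CALL move[north]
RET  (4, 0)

CALL sense[north]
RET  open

CALL push[north]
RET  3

CALL move[north]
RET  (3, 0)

CALL sense[north]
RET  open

CALL push[north]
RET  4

CALL move[north]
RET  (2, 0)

CALL sense[north]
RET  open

CALL push[north]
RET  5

CALL move[north]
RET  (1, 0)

CALL sense[north]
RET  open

CALL push[north]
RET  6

CALL move[north]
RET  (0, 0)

CALL sense[east]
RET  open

CALL push[east]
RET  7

CALL move[east]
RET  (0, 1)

CALL sense[south]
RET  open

CALL push[south]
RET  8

CALL move[south]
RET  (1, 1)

CALL sense[south]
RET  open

CALL push[south]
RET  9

CALL move[south]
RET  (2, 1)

CALL sense[south]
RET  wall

CALL sense[east]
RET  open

CALL push[east]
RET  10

CALL move[east]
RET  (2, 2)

CALL sense[south]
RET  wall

CALL sense[north]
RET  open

CALL push[north]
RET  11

CALL move[north]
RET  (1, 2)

CALL sense[north]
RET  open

CALL push[north]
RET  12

CALL move[north]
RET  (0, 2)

CALL sense[east]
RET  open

CALL push[east]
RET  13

CALL move[east]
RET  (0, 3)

CALL sense[south]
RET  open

CALL push[south]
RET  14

CALL move[south]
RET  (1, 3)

CALL sense[south]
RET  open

CALL push[south]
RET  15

CALL move[south]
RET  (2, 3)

CALL sense[south]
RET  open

CALL push[south]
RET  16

CALL move[south]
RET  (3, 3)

CALL sense[south]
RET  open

CALL push[south]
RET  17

CALL move[south]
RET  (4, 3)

CALL sense[south]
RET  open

CALL push[south]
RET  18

CALL move[south]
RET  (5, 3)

CALL sense[west]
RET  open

CALL push[west]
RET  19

CALL move[west]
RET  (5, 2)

CALL sense[north]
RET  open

CALL push[north]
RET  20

CALL move[north]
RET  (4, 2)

CALL sense[west]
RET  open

CALL push[west]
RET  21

CALL move[west]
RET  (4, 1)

CALL pop[]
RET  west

CALL move[east]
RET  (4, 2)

CALL pop[]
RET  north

CALL move[south]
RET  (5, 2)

CALL pop[]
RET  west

CALL move[east]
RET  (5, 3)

CALL sense[east]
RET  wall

CALL pop[]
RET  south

CALL move[north]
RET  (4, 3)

CALL sense[east]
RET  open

CALL push[east]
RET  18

CALL move[east]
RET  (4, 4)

CALL sense[north]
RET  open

CALL push[north]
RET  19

CALL move[north]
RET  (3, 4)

CALL sense[north]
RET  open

CALL push[north]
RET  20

CALL move[north]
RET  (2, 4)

CALL sense[north]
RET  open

CALL push[north]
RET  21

CALL move[north]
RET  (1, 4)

CALL sense[north]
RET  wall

CALL sense[east]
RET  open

CALL push[east]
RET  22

CALL move[east]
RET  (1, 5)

CALL sense[south]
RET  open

CALL push[south]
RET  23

CALL move[south]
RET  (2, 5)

CALL sense[south]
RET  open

CALL push[south]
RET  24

CALL move[south]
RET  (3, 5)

CALL sense[south]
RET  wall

CALL sense[east]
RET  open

CALL push[east]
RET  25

CALL move[east]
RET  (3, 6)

CALL sense[south]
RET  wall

CALL sense[north]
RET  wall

CALL pop[]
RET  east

CALL move[west]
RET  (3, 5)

CALL pop[]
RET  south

CALL move[north]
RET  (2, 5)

CALL pop[]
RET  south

CALL move[north]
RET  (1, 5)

CALL sense[north]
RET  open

CALL push[north]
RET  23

CALL move[north]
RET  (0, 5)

CALL sense[east]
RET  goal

CALL move[east]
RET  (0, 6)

Answer: (0, 6)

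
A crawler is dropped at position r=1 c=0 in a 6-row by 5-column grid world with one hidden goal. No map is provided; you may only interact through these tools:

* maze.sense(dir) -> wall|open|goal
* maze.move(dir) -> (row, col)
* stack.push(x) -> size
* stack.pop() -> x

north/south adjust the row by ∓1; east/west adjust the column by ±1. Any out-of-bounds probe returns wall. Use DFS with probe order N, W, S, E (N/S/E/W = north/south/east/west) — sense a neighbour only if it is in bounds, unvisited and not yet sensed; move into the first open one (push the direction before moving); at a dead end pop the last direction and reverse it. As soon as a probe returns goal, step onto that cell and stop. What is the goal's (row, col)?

==> sense(dir→north)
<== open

==> push(x→north)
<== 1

==> move(dir→north)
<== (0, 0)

==> sense(dir→east)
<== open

==> push(x→east)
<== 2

==> move(dir→east)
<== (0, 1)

==> sense(dir→south)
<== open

==> push(x→south)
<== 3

==> move(dir→south)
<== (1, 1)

==> sense(dir→south)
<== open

==> push(x→south)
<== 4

==> move(dir→south)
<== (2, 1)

==> sense(dir→west)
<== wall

==> sense(dir→south)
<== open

==> push(x→south)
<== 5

==> move(dir→south)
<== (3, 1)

==> sense(dir→west)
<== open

==> push(x→west)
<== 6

==> move(dir→west)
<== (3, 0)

==> sense(dir→south)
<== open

==> push(x→south)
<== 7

==> move(dir→south)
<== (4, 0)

==> sense(dir→south)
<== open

==> push(x→south)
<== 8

==> move(dir→south)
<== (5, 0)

==> sense(dir→east)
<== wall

==> pop()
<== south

==> move(dir→north)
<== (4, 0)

==> sense(dir→east)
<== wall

==> pop()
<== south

==> move(dir→north)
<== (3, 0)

==> pop()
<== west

==> move(dir→east)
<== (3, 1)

==> sense(dir→east)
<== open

==> push(x→east)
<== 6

==> move(dir→east)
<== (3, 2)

==> sense(dir→north)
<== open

==> push(x→north)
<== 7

==> move(dir→north)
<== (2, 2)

==> sense(dir→north)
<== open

==> push(x→north)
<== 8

==> move(dir→north)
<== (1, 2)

==> sense(dir→north)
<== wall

==> sense(dir→east)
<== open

==> push(x→east)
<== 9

==> move(dir→east)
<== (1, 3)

==> sense(dir→north)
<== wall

==> sense(dir→south)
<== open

==> push(x→south)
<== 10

==> move(dir→south)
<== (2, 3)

==> sense(dir→south)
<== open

==> push(x→south)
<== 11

==> move(dir→south)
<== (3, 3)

==> sense(dir→south)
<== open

==> push(x→south)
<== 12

==> move(dir→south)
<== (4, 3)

==> sense(dir→west)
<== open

==> push(x→west)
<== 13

==> move(dir→west)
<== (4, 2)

==> sense(dir→south)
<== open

==> push(x→south)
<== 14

==> move(dir→south)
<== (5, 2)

==> sense(dir→east)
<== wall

==> pop()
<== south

==> move(dir→north)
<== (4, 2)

==> pop()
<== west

==> move(dir→east)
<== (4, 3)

==> sense(dir→east)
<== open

==> push(x→east)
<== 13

==> move(dir→east)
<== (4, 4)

==> sense(dir→north)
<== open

==> push(x→north)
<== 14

==> move(dir→north)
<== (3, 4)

==> sense(dir→north)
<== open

==> push(x→north)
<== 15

==> move(dir→north)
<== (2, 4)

==> sense(dir→north)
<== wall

==> pop()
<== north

==> move(dir→south)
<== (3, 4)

==> pop()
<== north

==> move(dir→south)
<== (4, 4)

==> sense(dir→south)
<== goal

==> move(dir→south)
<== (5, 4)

Answer: (5, 4)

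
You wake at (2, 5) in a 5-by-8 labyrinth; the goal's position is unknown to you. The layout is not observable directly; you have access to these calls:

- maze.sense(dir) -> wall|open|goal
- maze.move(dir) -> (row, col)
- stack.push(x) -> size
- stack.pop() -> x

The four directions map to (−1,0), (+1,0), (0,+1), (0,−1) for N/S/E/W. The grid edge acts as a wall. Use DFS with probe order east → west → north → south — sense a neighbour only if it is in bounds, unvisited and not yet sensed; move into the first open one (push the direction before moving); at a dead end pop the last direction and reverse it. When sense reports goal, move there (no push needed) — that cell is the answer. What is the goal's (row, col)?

Do: maze.sense[dir: east]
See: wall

Do: maze.sense[dir: west]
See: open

Do: stack.push[x: west]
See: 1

Do: maze.move[dir: west]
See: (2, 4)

Do: maze.sense[dir: west]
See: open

Do: stack.push[x: west]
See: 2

Do: maze.move[dir: west]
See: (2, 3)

Do: maze.sense[dir: west]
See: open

Do: stack.push[x: west]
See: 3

Do: maze.move[dir: west]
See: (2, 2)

Do: maze.sense[dir: west]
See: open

Do: stack.push[x: west]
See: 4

Do: maze.move[dir: west]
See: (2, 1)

Do: maze.sense[dir: west]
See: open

Do: stack.push[x: west]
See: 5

Do: maze.move[dir: west]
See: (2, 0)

Do: maze.sense[dir: north]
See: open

Do: stack.push[x: north]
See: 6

Do: maze.move[dir: north]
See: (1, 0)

Do: maze.sense[dir: east]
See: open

Do: stack.push[x: east]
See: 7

Do: maze.move[dir: east]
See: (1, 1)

Do: maze.sense[dir: east]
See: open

Do: stack.push[x: east]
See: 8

Do: maze.move[dir: east]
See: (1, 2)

Do: maze.sense[dir: east]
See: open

Do: stack.push[x: east]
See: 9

Do: maze.move[dir: east]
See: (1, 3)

Do: maze.sense[dir: east]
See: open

Do: stack.push[x: east]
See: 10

Do: maze.move[dir: east]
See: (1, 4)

Do: maze.sense[dir: east]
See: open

Do: stack.push[x: east]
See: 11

Do: maze.move[dir: east]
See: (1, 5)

Do: maze.sense[dir: east]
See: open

Do: stack.push[x: east]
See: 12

Do: maze.move[dir: east]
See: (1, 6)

Do: maze.sense[dir: east]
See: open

Do: stack.push[x: east]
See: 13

Do: maze.move[dir: east]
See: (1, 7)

Do: maze.sense[dir: north]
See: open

Do: stack.push[x: north]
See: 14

Do: maze.move[dir: north]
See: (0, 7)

Do: maze.sense[dir: west]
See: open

Do: stack.push[x: west]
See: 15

Do: maze.move[dir: west]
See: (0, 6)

Do: maze.sense[dir: west]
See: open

Do: stack.push[x: west]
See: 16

Do: maze.move[dir: west]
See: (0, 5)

Do: maze.sense[dir: west]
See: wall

Do: stack.pop[]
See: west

Do: maze.move[dir: east]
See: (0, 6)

Do: stack.pop[]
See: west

Do: maze.move[dir: east]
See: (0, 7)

Do: stack.pop[]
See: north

Do: maze.move[dir: south]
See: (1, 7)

Do: maze.sense[dir: south]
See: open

Do: stack.push[x: south]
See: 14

Do: maze.move[dir: south]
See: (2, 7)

Do: maze.sense[dir: south]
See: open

Do: stack.push[x: south]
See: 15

Do: maze.move[dir: south]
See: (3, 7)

Do: maze.sense[dir: west]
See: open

Do: stack.push[x: west]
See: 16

Do: maze.move[dir: west]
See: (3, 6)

Do: maze.sense[dir: west]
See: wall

Do: maze.sense[dir: south]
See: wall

Do: stack.pop[]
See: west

Do: maze.move[dir: east]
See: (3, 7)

Do: maze.sense[dir: south]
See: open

Do: stack.push[x: south]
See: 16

Do: maze.move[dir: south]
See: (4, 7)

Do: stack.pop[]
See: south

Do: maze.move[dir: north]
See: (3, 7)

Do: stack.pop[]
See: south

Do: maze.move[dir: north]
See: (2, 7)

Do: stack.pop[]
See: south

Do: maze.move[dir: north]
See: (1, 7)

Do: stack.pop[]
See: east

Do: maze.move[dir: west]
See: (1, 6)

Do: stack.pop[]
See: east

Do: maze.move[dir: west]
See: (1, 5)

Do: stack.pop[]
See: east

Do: maze.move[dir: west]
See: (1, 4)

Do: stack.pop[]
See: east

Do: maze.move[dir: west]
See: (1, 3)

Do: maze.sense[dir: north]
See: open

Do: stack.push[x: north]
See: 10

Do: maze.move[dir: north]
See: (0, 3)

Do: maze.sense[dir: west]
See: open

Do: stack.push[x: west]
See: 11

Do: maze.move[dir: west]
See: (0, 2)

Do: maze.sense[dir: west]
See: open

Do: stack.push[x: west]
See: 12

Do: maze.move[dir: west]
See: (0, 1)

Do: maze.sense[dir: west]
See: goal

Do: maze.move[dir: west]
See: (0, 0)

Answer: (0, 0)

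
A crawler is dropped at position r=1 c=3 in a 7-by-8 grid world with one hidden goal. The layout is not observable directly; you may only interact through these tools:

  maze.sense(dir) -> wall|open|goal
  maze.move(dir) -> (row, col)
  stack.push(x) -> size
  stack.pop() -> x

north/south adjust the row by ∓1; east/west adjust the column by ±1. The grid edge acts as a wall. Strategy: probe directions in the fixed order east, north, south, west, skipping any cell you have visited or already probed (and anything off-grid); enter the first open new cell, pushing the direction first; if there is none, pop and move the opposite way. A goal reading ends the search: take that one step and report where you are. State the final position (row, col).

~$ maze.sense dir→east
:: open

~$ stack.push x→east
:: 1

~$ maze.move dir→east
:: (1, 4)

~$ maze.sense dir→east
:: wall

~$ maze.sense dir→north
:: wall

~$ maze.sense dir→south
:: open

~$ stack.push x→south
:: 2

~$ maze.move dir→south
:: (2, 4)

~$ maze.sense dir→east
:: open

~$ stack.push x→east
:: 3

~$ maze.move dir→east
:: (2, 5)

~$ maze.sense dir→east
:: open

~$ stack.push x→east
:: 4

~$ maze.move dir→east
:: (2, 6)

~$ maze.sense dir→east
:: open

~$ stack.push x→east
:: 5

~$ maze.move dir→east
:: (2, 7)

~$ maze.sense dir→north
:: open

~$ stack.push x→north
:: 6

~$ maze.move dir→north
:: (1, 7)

~$ maze.sense dir→north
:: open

~$ stack.push x→north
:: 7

~$ maze.move dir→north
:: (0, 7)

~$ maze.sense dir→west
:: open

~$ stack.push x→west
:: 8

~$ maze.move dir→west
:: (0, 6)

~$ maze.sense dir→south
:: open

~$ stack.push x→south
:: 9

~$ maze.move dir→south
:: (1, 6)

~$ stack.pop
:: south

~$ maze.move dir→north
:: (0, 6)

~$ maze.sense dir→west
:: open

~$ stack.push x→west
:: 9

~$ maze.move dir→west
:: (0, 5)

~$ stack.pop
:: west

~$ maze.move dir→east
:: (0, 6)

~$ stack.pop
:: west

~$ maze.move dir→east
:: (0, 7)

~$ stack.pop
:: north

~$ maze.move dir→south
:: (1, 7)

~$ stack.pop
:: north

~$ maze.move dir→south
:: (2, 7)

~$ maze.sense dir→south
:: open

~$ stack.push x→south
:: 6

~$ maze.move dir→south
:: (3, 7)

~$ maze.sense dir→south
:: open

~$ stack.push x→south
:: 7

~$ maze.move dir→south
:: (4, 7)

~$ maze.sense dir→south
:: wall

~$ maze.sense dir→west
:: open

~$ stack.push x→west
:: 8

~$ maze.move dir→west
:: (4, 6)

~$ maze.sense dir→north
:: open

~$ stack.push x→north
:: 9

~$ maze.move dir→north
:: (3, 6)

~$ maze.sense dir→west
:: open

~$ stack.push x→west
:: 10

~$ maze.move dir→west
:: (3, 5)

~$ maze.sense dir→south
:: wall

~$ maze.sense dir→west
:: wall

~$ stack.pop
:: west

~$ maze.move dir→east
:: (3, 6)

~$ stack.pop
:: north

~$ maze.move dir→south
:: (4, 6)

~$ maze.sense dir→south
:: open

~$ stack.push x→south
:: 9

~$ maze.move dir→south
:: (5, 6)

~$ maze.sense dir→south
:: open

~$ stack.push x→south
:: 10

~$ maze.move dir→south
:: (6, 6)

~$ maze.sense dir→east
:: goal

~$ maze.move dir→east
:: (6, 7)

Answer: (6, 7)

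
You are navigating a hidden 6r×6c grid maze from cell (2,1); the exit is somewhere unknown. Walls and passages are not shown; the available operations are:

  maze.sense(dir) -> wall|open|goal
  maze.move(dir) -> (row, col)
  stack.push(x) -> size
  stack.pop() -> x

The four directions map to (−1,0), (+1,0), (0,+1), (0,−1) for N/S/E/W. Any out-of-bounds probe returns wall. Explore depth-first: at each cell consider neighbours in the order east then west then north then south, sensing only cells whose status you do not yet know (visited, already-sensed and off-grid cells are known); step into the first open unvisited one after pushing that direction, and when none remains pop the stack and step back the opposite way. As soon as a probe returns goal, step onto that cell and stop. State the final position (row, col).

I invoke maze.sense passing dir→east, and get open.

Next I call stack.push passing x→east, : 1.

I invoke maze.move passing dir→east, which returns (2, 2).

I call maze.sense passing dir→east, and see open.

I invoke stack.push passing x→east, → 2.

I run maze.move passing dir→east, giving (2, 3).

Then maze.sense passing dir→east, and get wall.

Next I call maze.sense passing dir→north, — result: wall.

I invoke maze.sense passing dir→south, and see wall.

Calling stack.pop, and see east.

I try maze.move passing dir→west, and see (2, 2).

Then maze.sense passing dir→north, and see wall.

Calling maze.sense passing dir→south, giving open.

Then stack.push passing x→south, which returns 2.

Next I call maze.move passing dir→south, : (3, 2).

Now I run maze.sense passing dir→west, and get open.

I call stack.push passing x→west, giving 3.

Invoking maze.move passing dir→west, yielding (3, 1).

I use maze.sense passing dir→west, → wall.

Next I call maze.sense passing dir→south, which returns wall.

I run stack.pop(), → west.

I run maze.move passing dir→east, and observe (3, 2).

I use maze.sense passing dir→south, — result: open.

Next I call stack.push passing x→south, which returns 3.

I try maze.move passing dir→south, and see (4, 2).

I invoke maze.sense passing dir→east, and observe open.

I try stack.push passing x→east, — result: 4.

I try maze.move passing dir→east, giving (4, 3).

Then maze.sense passing dir→east, giving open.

I run stack.push passing x→east, giving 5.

Calling maze.move passing dir→east, : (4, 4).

Then maze.sense passing dir→east, yielding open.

Invoking stack.push passing x→east, and see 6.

Now I run maze.move passing dir→east, and see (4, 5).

I use maze.sense passing dir→north, and get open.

Now I run stack.push passing x→north, : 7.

I use maze.move passing dir→north, : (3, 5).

Calling maze.sense passing dir→west, — result: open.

I call stack.push passing x→west, : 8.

Now I run maze.move passing dir→west, yielding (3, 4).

Invoking stack.pop, — result: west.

I call maze.move passing dir→east, — result: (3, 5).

I use maze.sense passing dir→north, and get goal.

I try maze.move passing dir→north, and get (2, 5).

Answer: (2, 5)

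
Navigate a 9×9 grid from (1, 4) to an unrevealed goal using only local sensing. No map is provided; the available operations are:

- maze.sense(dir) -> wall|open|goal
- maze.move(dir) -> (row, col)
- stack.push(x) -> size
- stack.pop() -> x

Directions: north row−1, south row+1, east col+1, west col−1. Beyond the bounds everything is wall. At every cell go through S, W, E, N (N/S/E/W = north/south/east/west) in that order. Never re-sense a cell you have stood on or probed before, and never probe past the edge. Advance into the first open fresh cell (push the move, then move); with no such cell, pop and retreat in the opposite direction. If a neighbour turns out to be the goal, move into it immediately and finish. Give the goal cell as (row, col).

·→ maze.sense(dir='south')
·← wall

·→ maze.sense(dir='west')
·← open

·→ stack.push(x='west')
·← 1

·→ maze.move(dir='west')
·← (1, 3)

·→ maze.sense(dir='south')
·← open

·→ stack.push(x='south')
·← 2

·→ maze.move(dir='south')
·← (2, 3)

·→ maze.sense(dir='south')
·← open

·→ stack.push(x='south')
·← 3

·→ maze.move(dir='south')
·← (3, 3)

·→ maze.sense(dir='south')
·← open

·→ stack.push(x='south')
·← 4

·→ maze.move(dir='south')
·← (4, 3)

·→ maze.sense(dir='south')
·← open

·→ stack.push(x='south')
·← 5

·→ maze.move(dir='south')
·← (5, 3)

·→ maze.sense(dir='south')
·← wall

·→ maze.sense(dir='west')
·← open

·→ stack.push(x='west')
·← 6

·→ maze.move(dir='west')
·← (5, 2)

·→ maze.sense(dir='south')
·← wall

·→ maze.sense(dir='west')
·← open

·→ stack.push(x='west')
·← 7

·→ maze.move(dir='west')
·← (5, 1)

·→ maze.sense(dir='south')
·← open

·→ stack.push(x='south')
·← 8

·→ maze.move(dir='south')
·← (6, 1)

·→ maze.sense(dir='south')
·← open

·→ stack.push(x='south')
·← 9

·→ maze.move(dir='south')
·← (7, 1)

·→ maze.sense(dir='south')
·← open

·→ stack.push(x='south')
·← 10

·→ maze.move(dir='south')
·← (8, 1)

·→ maze.sense(dir='west')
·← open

·→ stack.push(x='west')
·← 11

·→ maze.move(dir='west')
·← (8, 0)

·→ maze.sense(dir='north')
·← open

·→ stack.push(x='north')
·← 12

·→ maze.move(dir='north')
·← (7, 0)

·→ maze.sense(dir='north')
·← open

·→ stack.push(x='north')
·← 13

·→ maze.move(dir='north')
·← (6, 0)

·→ maze.sense(dir='north')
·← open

·→ stack.push(x='north')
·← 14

·→ maze.move(dir='north')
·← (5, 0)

·→ maze.sense(dir='north')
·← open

·→ stack.push(x='north')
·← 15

·→ maze.move(dir='north')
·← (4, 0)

·→ maze.sense(dir='east')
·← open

·→ stack.push(x='east')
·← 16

·→ maze.move(dir='east')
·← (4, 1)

·→ maze.sense(dir='east')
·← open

·→ stack.push(x='east')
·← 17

·→ maze.move(dir='east')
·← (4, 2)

·→ maze.sense(dir='north')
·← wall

·→ stack.pop()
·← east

·→ maze.move(dir='west')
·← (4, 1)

·→ maze.sense(dir='north')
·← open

·→ stack.push(x='north')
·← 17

·→ maze.move(dir='north')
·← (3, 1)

·→ maze.sense(dir='west')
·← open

·→ stack.push(x='west')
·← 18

·→ maze.move(dir='west')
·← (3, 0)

·→ maze.sense(dir='north')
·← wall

·→ stack.pop()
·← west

·→ maze.move(dir='east')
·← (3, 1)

·→ maze.sense(dir='north')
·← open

·→ stack.push(x='north')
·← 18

·→ maze.move(dir='north')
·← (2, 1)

·→ maze.sense(dir='east')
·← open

·→ stack.push(x='east')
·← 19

·→ maze.move(dir='east')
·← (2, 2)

·→ maze.sense(dir='north')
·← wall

·→ stack.pop()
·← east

·→ maze.move(dir='west')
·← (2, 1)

·→ maze.sense(dir='north')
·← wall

·→ stack.pop()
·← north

·→ maze.move(dir='south')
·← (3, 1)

·→ stack.pop()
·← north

·→ maze.move(dir='south')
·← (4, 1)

·→ stack.pop()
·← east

·→ maze.move(dir='west')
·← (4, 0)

·→ stack.pop()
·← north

·→ maze.move(dir='south')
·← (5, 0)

·→ stack.pop()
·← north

·→ maze.move(dir='south')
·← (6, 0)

·→ stack.pop()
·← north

·→ maze.move(dir='south')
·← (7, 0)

·→ stack.pop()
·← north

·→ maze.move(dir='south')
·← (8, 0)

·→ stack.pop()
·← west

·→ maze.move(dir='east')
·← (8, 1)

·→ maze.sense(dir='east')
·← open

·→ stack.push(x='east')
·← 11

·→ maze.move(dir='east')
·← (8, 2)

·→ maze.sense(dir='east')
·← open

·→ stack.push(x='east')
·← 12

·→ maze.move(dir='east')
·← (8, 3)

·→ maze.sense(dir='east')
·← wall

·→ maze.sense(dir='north')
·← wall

·→ stack.pop()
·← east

·→ maze.move(dir='west')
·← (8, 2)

·→ maze.sense(dir='north')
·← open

·→ stack.push(x='north')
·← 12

·→ maze.move(dir='north')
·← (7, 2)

·→ stack.pop()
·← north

·→ maze.move(dir='south')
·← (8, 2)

·→ stack.pop()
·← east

·→ maze.move(dir='west')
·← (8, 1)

·→ stack.pop()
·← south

·→ maze.move(dir='north')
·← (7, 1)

·→ stack.pop()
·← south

·→ maze.move(dir='north')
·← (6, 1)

·→ stack.pop()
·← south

·→ maze.move(dir='north')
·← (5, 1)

·→ stack.pop()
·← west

·→ maze.move(dir='east')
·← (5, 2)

·→ stack.pop()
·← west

·→ maze.move(dir='east')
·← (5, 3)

·→ maze.sense(dir='east')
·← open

·→ stack.push(x='east')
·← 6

·→ maze.move(dir='east')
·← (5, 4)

·→ maze.sense(dir='south')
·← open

·→ stack.push(x='south')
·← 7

·→ maze.move(dir='south')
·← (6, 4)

·→ maze.sense(dir='south')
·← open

·→ stack.push(x='south')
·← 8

·→ maze.move(dir='south')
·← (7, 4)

·→ maze.sense(dir='east')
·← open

·→ stack.push(x='east')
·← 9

·→ maze.move(dir='east')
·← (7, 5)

·→ maze.sense(dir='south')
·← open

·→ stack.push(x='south')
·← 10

·→ maze.move(dir='south')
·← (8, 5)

·→ maze.sense(dir='east')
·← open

·→ stack.push(x='east')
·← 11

·→ maze.move(dir='east')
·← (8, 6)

·→ maze.sense(dir='east')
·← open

·→ stack.push(x='east')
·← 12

·→ maze.move(dir='east')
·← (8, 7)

·→ maze.sense(dir='east')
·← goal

·→ maze.move(dir='east')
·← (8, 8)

Answer: (8, 8)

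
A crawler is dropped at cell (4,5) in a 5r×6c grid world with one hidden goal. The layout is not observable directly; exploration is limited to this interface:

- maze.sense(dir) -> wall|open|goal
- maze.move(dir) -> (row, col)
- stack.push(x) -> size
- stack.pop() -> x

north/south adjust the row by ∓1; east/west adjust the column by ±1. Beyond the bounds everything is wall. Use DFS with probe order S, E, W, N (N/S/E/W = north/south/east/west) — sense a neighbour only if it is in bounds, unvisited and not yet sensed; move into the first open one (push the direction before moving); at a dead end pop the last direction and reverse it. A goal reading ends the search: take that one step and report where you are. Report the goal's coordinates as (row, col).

Now I run maze.sense using west, yielding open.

Now I run stack.push using west, and observe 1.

I use maze.move using west, and see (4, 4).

I try maze.sense using west, — result: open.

Now I run stack.push using west, : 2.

Using maze.move using west, → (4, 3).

I use maze.sense using west, → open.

I run stack.push using west, and get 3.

Calling maze.move using west, which returns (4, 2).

Invoking maze.sense using west, : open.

I run stack.push using west, which returns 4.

Now I run maze.move using west, and observe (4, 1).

I call maze.sense using west, and see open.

Invoking stack.push using west, and get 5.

I invoke maze.move using west, — result: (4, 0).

Using maze.sense using north, giving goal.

Next I call maze.move using north, giving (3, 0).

Answer: (3, 0)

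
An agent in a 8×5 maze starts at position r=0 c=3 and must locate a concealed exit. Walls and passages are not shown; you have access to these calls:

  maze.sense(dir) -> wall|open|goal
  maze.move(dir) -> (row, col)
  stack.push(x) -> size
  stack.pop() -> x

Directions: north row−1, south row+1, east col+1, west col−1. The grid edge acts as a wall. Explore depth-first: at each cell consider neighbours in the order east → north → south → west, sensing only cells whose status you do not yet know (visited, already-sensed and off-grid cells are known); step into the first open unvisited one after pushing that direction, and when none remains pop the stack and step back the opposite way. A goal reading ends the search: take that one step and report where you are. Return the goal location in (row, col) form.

I use sense(dir=east), and get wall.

I use sense(dir=south), which returns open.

Invoking push(x=south), → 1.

Then move(dir=south), and see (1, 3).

I invoke sense(dir=east), which returns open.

Next I call push(x=east), : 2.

Invoking move(dir=east), and see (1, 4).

I invoke sense(dir=south), giving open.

Now I run push(x=south), and observe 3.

Invoking move(dir=south), → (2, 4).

I run sense(dir=south), → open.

I try push(x=south), giving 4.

I try move(dir=south), giving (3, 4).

I use sense(dir=south), — result: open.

Then push(x=south), — result: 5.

I invoke move(dir=south), giving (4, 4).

Now I run sense(dir=south), : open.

I use push(x=south), which returns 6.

I try move(dir=south), and observe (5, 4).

I invoke sense(dir=south), — result: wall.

Calling sense(dir=west), : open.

Next I call push(x=west), : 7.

Next I call move(dir=west), and get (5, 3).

Calling sense(dir=north), and observe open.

Invoking push(x=north), yielding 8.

Next I call move(dir=north), yielding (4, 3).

Then sense(dir=north), and observe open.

I use push(x=north), yielding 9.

Then move(dir=north), which returns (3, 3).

I call sense(dir=north), and get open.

Invoking push(x=north), : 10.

I try move(dir=north), giving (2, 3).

Using sense(dir=west), and see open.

I use push(x=west), — result: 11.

I try move(dir=west), → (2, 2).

Calling sense(dir=north), : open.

I try push(x=north), → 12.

Now I run move(dir=north), — result: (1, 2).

I run sense(dir=north), : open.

I call push(x=north), yielding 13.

Then move(dir=north), : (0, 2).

I try sense(dir=west), — result: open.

Now I run push(x=west), giving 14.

Then move(dir=west), and observe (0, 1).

I run sense(dir=south), which returns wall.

I invoke sense(dir=west), and see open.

I use push(x=west), — result: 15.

Invoking move(dir=west), : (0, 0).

I invoke sense(dir=south), — result: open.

Then push(x=south), giving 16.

I invoke move(dir=south), and see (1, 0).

Then sense(dir=south), — result: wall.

Using pop, giving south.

I run move(dir=north), and see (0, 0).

I call pop(), and see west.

Then move(dir=east), yielding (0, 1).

I invoke pop(), giving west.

I run move(dir=east), and see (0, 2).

I use pop(), : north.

I run move(dir=south), which returns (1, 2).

I run pop(), — result: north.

I call move(dir=south), yielding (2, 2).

I run sense(dir=south), giving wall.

Using sense(dir=west), and see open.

I try push(x=west), — result: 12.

I run move(dir=west), and observe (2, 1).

Using sense(dir=south), and observe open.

I use push(x=south), and observe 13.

Then move(dir=south), : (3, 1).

Invoking sense(dir=south), → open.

I invoke push(x=south), → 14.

Then move(dir=south), and see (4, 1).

Invoking sense(dir=east), : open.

I call push(x=east), and observe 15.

I call move(dir=east), : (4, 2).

Now I run sense(dir=south), : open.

I call push(x=south), → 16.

I use move(dir=south), yielding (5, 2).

Now I run sense(dir=south), — result: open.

I try push(x=south), which returns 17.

Calling move(dir=south), and observe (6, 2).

I use sense(dir=east), yielding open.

Now I run push(x=east), → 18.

Then move(dir=east), and observe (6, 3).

Next I call sense(dir=south), : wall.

I invoke pop(), and see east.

Using move(dir=west), and get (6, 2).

I invoke sense(dir=south), which returns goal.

Invoking move(dir=south), yielding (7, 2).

Answer: (7, 2)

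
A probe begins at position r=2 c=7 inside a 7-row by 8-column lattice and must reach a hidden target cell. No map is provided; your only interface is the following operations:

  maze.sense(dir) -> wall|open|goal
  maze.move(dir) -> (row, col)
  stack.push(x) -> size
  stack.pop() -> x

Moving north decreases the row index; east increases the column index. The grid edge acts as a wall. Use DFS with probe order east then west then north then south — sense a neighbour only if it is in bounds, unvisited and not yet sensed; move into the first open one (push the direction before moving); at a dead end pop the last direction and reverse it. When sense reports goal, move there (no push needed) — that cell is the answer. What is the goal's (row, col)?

>> maze.sense(dir=west)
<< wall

>> maze.sense(dir=north)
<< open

>> stack.push(x=north)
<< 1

>> maze.move(dir=north)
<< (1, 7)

>> maze.sense(dir=west)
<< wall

>> maze.sense(dir=north)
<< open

>> stack.push(x=north)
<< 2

>> maze.move(dir=north)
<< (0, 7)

>> maze.sense(dir=west)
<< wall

>> stack.pop()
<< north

>> maze.move(dir=south)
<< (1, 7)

>> stack.pop()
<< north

>> maze.move(dir=south)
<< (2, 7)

>> maze.sense(dir=south)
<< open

>> stack.push(x=south)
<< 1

>> maze.move(dir=south)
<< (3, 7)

>> maze.sense(dir=west)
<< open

>> stack.push(x=west)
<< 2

>> maze.move(dir=west)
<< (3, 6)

>> maze.sense(dir=west)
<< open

>> stack.push(x=west)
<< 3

>> maze.move(dir=west)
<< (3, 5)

>> maze.sense(dir=west)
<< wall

>> maze.sense(dir=north)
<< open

>> stack.push(x=north)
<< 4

>> maze.move(dir=north)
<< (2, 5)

>> maze.sense(dir=west)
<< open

>> stack.push(x=west)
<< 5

>> maze.move(dir=west)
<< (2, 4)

>> maze.sense(dir=west)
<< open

>> stack.push(x=west)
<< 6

>> maze.move(dir=west)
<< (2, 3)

>> maze.sense(dir=west)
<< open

>> stack.push(x=west)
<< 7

>> maze.move(dir=west)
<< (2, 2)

>> maze.sense(dir=west)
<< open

>> stack.push(x=west)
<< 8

>> maze.move(dir=west)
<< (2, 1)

>> maze.sense(dir=west)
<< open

>> stack.push(x=west)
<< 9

>> maze.move(dir=west)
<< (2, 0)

>> maze.sense(dir=north)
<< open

>> stack.push(x=north)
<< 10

>> maze.move(dir=north)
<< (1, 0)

>> maze.sense(dir=east)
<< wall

>> maze.sense(dir=north)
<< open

>> stack.push(x=north)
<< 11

>> maze.move(dir=north)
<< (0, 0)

>> maze.sense(dir=east)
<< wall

>> stack.pop()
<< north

>> maze.move(dir=south)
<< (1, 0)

>> stack.pop()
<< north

>> maze.move(dir=south)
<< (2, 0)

>> maze.sense(dir=south)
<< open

>> stack.push(x=south)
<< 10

>> maze.move(dir=south)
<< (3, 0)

>> maze.sense(dir=east)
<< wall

>> maze.sense(dir=south)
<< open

>> stack.push(x=south)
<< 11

>> maze.move(dir=south)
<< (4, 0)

>> maze.sense(dir=east)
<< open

>> stack.push(x=east)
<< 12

>> maze.move(dir=east)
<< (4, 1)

>> maze.sense(dir=east)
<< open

>> stack.push(x=east)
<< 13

>> maze.move(dir=east)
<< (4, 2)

>> maze.sense(dir=east)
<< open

>> stack.push(x=east)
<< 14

>> maze.move(dir=east)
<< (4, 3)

>> maze.sense(dir=east)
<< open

>> stack.push(x=east)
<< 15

>> maze.move(dir=east)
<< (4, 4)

>> maze.sense(dir=east)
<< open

>> stack.push(x=east)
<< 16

>> maze.move(dir=east)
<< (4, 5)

>> maze.sense(dir=east)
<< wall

>> maze.sense(dir=south)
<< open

>> stack.push(x=south)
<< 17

>> maze.move(dir=south)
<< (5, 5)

>> maze.sense(dir=east)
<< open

>> stack.push(x=east)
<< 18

>> maze.move(dir=east)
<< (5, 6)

>> maze.sense(dir=east)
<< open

>> stack.push(x=east)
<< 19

>> maze.move(dir=east)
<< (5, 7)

>> maze.sense(dir=north)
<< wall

>> maze.sense(dir=south)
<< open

>> stack.push(x=south)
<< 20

>> maze.move(dir=south)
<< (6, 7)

>> maze.sense(dir=west)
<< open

>> stack.push(x=west)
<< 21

>> maze.move(dir=west)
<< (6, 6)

>> maze.sense(dir=west)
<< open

>> stack.push(x=west)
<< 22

>> maze.move(dir=west)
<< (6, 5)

>> maze.sense(dir=west)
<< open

>> stack.push(x=west)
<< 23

>> maze.move(dir=west)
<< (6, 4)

>> maze.sense(dir=west)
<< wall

>> maze.sense(dir=north)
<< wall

>> stack.pop()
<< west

>> maze.move(dir=east)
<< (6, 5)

>> stack.pop()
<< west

>> maze.move(dir=east)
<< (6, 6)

>> stack.pop()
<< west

>> maze.move(dir=east)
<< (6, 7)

>> stack.pop()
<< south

>> maze.move(dir=north)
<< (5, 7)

>> stack.pop()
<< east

>> maze.move(dir=west)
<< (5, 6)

>> stack.pop()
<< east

>> maze.move(dir=west)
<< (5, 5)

>> stack.pop()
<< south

>> maze.move(dir=north)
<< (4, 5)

>> stack.pop()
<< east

>> maze.move(dir=west)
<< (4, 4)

>> stack.pop()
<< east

>> maze.move(dir=west)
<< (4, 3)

>> maze.sense(dir=north)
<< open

>> stack.push(x=north)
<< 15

>> maze.move(dir=north)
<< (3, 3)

>> maze.sense(dir=west)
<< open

>> stack.push(x=west)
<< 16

>> maze.move(dir=west)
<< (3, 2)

>> stack.pop()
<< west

>> maze.move(dir=east)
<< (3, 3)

>> stack.pop()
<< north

>> maze.move(dir=south)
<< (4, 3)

>> maze.sense(dir=south)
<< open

>> stack.push(x=south)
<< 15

>> maze.move(dir=south)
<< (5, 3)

>> maze.sense(dir=west)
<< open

>> stack.push(x=west)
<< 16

>> maze.move(dir=west)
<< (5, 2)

>> maze.sense(dir=west)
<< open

>> stack.push(x=west)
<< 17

>> maze.move(dir=west)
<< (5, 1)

>> maze.sense(dir=west)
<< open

>> stack.push(x=west)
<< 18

>> maze.move(dir=west)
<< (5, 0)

>> maze.sense(dir=south)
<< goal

>> maze.move(dir=south)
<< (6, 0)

Answer: (6, 0)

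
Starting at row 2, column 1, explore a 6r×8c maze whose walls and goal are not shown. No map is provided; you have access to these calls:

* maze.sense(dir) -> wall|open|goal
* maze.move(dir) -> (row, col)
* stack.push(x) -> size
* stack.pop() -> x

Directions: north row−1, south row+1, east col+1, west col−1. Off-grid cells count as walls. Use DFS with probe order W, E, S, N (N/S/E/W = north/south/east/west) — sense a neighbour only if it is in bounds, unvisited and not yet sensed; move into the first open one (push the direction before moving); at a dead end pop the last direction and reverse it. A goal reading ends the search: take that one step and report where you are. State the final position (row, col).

·→ maze.sense(dir=west)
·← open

·→ stack.push(x=west)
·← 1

·→ maze.move(dir=west)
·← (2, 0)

·→ maze.sense(dir=south)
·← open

·→ stack.push(x=south)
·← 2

·→ maze.move(dir=south)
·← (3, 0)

·→ maze.sense(dir=east)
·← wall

·→ maze.sense(dir=south)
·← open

·→ stack.push(x=south)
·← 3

·→ maze.move(dir=south)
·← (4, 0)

·→ maze.sense(dir=east)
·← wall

·→ maze.sense(dir=south)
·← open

·→ stack.push(x=south)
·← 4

·→ maze.move(dir=south)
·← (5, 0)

·→ maze.sense(dir=east)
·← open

·→ stack.push(x=east)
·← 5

·→ maze.move(dir=east)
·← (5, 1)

·→ maze.sense(dir=east)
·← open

·→ stack.push(x=east)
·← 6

·→ maze.move(dir=east)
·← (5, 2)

·→ maze.sense(dir=east)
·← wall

·→ maze.sense(dir=north)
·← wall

·→ stack.pop()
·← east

·→ maze.move(dir=west)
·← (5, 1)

·→ stack.pop()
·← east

·→ maze.move(dir=west)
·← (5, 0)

·→ stack.pop()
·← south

·→ maze.move(dir=north)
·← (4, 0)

·→ stack.pop()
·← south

·→ maze.move(dir=north)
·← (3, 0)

·→ stack.pop()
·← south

·→ maze.move(dir=north)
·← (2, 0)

·→ maze.sense(dir=north)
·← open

·→ stack.push(x=north)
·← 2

·→ maze.move(dir=north)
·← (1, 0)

·→ maze.sense(dir=east)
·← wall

·→ maze.sense(dir=north)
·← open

·→ stack.push(x=north)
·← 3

·→ maze.move(dir=north)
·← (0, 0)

·→ maze.sense(dir=east)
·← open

·→ stack.push(x=east)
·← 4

·→ maze.move(dir=east)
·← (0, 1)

·→ maze.sense(dir=east)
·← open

·→ stack.push(x=east)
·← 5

·→ maze.move(dir=east)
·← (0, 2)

·→ maze.sense(dir=east)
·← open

·→ stack.push(x=east)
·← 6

·→ maze.move(dir=east)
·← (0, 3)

·→ maze.sense(dir=east)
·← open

·→ stack.push(x=east)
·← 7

·→ maze.move(dir=east)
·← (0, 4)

·→ maze.sense(dir=east)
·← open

·→ stack.push(x=east)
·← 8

·→ maze.move(dir=east)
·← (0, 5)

·→ maze.sense(dir=east)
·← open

·→ stack.push(x=east)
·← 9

·→ maze.move(dir=east)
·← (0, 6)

·→ maze.sense(dir=east)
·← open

·→ stack.push(x=east)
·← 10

·→ maze.move(dir=east)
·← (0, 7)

·→ maze.sense(dir=south)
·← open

·→ stack.push(x=south)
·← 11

·→ maze.move(dir=south)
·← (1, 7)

·→ maze.sense(dir=west)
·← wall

·→ maze.sense(dir=south)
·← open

·→ stack.push(x=south)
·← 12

·→ maze.move(dir=south)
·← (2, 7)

·→ maze.sense(dir=west)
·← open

·→ stack.push(x=west)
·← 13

·→ maze.move(dir=west)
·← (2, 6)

·→ maze.sense(dir=west)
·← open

·→ stack.push(x=west)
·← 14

·→ maze.move(dir=west)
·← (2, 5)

·→ maze.sense(dir=west)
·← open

·→ stack.push(x=west)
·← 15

·→ maze.move(dir=west)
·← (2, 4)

·→ maze.sense(dir=west)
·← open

·→ stack.push(x=west)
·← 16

·→ maze.move(dir=west)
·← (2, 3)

·→ maze.sense(dir=west)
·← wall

·→ maze.sense(dir=south)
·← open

·→ stack.push(x=south)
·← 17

·→ maze.move(dir=south)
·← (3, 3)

·→ maze.sense(dir=west)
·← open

·→ stack.push(x=west)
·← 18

·→ maze.move(dir=west)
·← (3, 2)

·→ stack.pop()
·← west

·→ maze.move(dir=east)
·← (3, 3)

·→ maze.sense(dir=east)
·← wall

·→ maze.sense(dir=south)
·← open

·→ stack.push(x=south)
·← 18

·→ maze.move(dir=south)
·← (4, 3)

·→ maze.sense(dir=east)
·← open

·→ stack.push(x=east)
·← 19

·→ maze.move(dir=east)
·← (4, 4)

·→ maze.sense(dir=east)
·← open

·→ stack.push(x=east)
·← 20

·→ maze.move(dir=east)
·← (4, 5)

·→ maze.sense(dir=east)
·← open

·→ stack.push(x=east)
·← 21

·→ maze.move(dir=east)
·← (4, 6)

·→ maze.sense(dir=east)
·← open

·→ stack.push(x=east)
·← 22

·→ maze.move(dir=east)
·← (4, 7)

·→ maze.sense(dir=south)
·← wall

·→ maze.sense(dir=north)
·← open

·→ stack.push(x=north)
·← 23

·→ maze.move(dir=north)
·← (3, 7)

·→ maze.sense(dir=west)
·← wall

·→ stack.pop()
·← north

·→ maze.move(dir=south)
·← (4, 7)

·→ stack.pop()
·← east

·→ maze.move(dir=west)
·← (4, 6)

·→ maze.sense(dir=south)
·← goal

·→ maze.move(dir=south)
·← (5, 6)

Answer: (5, 6)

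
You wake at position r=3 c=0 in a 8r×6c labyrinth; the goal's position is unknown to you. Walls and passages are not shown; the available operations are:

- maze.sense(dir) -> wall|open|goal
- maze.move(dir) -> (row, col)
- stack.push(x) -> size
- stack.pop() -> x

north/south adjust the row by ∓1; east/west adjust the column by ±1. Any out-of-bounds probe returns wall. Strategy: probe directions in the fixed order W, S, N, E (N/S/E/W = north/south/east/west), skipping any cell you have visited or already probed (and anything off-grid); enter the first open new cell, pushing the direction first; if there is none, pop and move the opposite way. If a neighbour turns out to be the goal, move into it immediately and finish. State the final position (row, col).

·→ maze.sense(dir=south)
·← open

·→ stack.push(x=south)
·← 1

·→ maze.move(dir=south)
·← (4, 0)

·→ maze.sense(dir=south)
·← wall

·→ maze.sense(dir=east)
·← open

·→ stack.push(x=east)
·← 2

·→ maze.move(dir=east)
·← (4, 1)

·→ maze.sense(dir=south)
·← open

·→ stack.push(x=south)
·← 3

·→ maze.move(dir=south)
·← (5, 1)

·→ maze.sense(dir=south)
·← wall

·→ maze.sense(dir=east)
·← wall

·→ stack.pop()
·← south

·→ maze.move(dir=north)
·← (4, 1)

·→ maze.sense(dir=north)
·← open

·→ stack.push(x=north)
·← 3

·→ maze.move(dir=north)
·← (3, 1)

·→ maze.sense(dir=north)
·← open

·→ stack.push(x=north)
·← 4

·→ maze.move(dir=north)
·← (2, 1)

·→ maze.sense(dir=west)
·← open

·→ stack.push(x=west)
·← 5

·→ maze.move(dir=west)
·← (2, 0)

·→ maze.sense(dir=north)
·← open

·→ stack.push(x=north)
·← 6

·→ maze.move(dir=north)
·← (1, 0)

·→ maze.sense(dir=north)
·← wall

·→ maze.sense(dir=east)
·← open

·→ stack.push(x=east)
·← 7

·→ maze.move(dir=east)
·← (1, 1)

·→ maze.sense(dir=north)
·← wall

·→ maze.sense(dir=east)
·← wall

·→ stack.pop()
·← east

·→ maze.move(dir=west)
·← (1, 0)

·→ stack.pop()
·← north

·→ maze.move(dir=south)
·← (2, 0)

·→ stack.pop()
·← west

·→ maze.move(dir=east)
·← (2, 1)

·→ maze.sense(dir=east)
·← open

·→ stack.push(x=east)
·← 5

·→ maze.move(dir=east)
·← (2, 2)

·→ maze.sense(dir=south)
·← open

·→ stack.push(x=south)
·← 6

·→ maze.move(dir=south)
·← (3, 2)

·→ maze.sense(dir=south)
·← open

·→ stack.push(x=south)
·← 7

·→ maze.move(dir=south)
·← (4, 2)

·→ maze.sense(dir=east)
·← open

·→ stack.push(x=east)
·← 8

·→ maze.move(dir=east)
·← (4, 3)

·→ maze.sense(dir=south)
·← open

·→ stack.push(x=south)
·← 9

·→ maze.move(dir=south)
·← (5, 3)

·→ maze.sense(dir=south)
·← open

·→ stack.push(x=south)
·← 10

·→ maze.move(dir=south)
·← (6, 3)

·→ maze.sense(dir=west)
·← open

·→ stack.push(x=west)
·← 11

·→ maze.move(dir=west)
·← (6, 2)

·→ maze.sense(dir=south)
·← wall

·→ stack.pop()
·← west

·→ maze.move(dir=east)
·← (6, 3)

·→ maze.sense(dir=south)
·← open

·→ stack.push(x=south)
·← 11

·→ maze.move(dir=south)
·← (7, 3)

·→ maze.sense(dir=east)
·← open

·→ stack.push(x=east)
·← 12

·→ maze.move(dir=east)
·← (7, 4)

·→ maze.sense(dir=north)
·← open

·→ stack.push(x=north)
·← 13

·→ maze.move(dir=north)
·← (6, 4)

·→ maze.sense(dir=north)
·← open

·→ stack.push(x=north)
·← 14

·→ maze.move(dir=north)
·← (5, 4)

·→ maze.sense(dir=north)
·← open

·→ stack.push(x=north)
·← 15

·→ maze.move(dir=north)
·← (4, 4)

·→ maze.sense(dir=north)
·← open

·→ stack.push(x=north)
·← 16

·→ maze.move(dir=north)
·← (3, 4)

·→ maze.sense(dir=west)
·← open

·→ stack.push(x=west)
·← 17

·→ maze.move(dir=west)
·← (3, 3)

·→ maze.sense(dir=north)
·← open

·→ stack.push(x=north)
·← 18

·→ maze.move(dir=north)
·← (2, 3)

·→ maze.sense(dir=north)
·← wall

·→ maze.sense(dir=east)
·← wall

·→ stack.pop()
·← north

·→ maze.move(dir=south)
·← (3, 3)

·→ stack.pop()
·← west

·→ maze.move(dir=east)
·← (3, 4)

·→ maze.sense(dir=east)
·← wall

·→ stack.pop()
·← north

·→ maze.move(dir=south)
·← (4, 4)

·→ maze.sense(dir=east)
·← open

·→ stack.push(x=east)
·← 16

·→ maze.move(dir=east)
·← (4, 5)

·→ maze.sense(dir=south)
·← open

·→ stack.push(x=south)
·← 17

·→ maze.move(dir=south)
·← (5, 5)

·→ maze.sense(dir=south)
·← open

·→ stack.push(x=south)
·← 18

·→ maze.move(dir=south)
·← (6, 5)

·→ maze.sense(dir=south)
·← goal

·→ maze.move(dir=south)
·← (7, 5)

Answer: (7, 5)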